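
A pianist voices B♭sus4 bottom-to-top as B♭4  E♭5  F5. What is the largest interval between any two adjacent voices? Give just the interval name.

perfect fourth

Adjacent intervals: B♭4→E♭5 = perfect fourth; E♭5→F5 = major second.
The largest is B♭4 to E♭5, a perfect fourth (5 semitones).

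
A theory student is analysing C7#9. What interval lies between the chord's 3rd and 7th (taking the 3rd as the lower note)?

The chord tones of C dominant seventh sharp nine are C E G Bb D#.
The 3rd is E and the 7th is Bb.
From E to Bb: 6 semitones over a fifth = diminished.

diminished fifth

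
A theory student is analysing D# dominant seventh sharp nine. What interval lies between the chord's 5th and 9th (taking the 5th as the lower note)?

Spelling the chord: D#, F##, A#, C#, E##.
So we need the interval from A# up to E##.
A# up to E## is 8 semitones, a half step wider than a perfect fifth, so the interval is augmented.

augmented fifth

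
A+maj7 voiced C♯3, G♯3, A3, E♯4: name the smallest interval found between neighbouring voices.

minor second

Adjacent intervals: C♯3→G♯3 = perfect fifth; G♯3→A3 = minor second; A3→E♯4 = augmented fifth.
The smallest is G♯3 to A3, a minor second (1 semitone).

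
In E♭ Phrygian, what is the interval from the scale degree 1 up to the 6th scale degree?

E♭ phrygian: E♭ F♭ G♭ A♭ B♭ C♭ D♭.
So we need the interval from E♭ up to C♭.
E♭ up to C♭ is 8 semitones, a half step narrower than a major sixth, so the interval is minor.

minor sixth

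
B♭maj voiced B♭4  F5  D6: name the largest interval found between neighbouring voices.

Adjacent intervals: B♭4→F5 = perfect fifth; F5→D6 = major sixth.
The largest is F5 to D6, a major sixth (9 semitones).

major 6th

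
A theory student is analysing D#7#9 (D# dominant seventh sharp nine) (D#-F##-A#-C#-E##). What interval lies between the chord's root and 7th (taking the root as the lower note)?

minor seventh

That puts D# below C#.
From D# to C#: 10 semitones over a seventh = minor.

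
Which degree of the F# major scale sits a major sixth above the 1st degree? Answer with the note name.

The scale is F# G# A# B C# D# E#.
The 1st degree is F#; a major sixth above that is D# — scale degree 6.

D#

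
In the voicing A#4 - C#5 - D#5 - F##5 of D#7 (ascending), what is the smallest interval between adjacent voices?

Adjacent intervals: A#4→C#5 = minor third; C#5→D#5 = major second; D#5→F##5 = major third.
The smallest is C#5 to D#5, a major second (2 semitones).

major second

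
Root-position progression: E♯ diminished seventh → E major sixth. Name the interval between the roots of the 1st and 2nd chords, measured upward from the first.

The roots are E♯ and E.
8 letter names make it an octave; at 11 semitones (a half step narrower than perfect) the quality is diminished.

diminished octave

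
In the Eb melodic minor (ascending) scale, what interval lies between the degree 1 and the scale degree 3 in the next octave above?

minor tenth

The scale runs Eb F Gb Ab Bb C D.
So we need the interval from Eb up to Gb.
10 letter names make it a tenth; at 15 semitones (a half step narrower than major) the quality is minor.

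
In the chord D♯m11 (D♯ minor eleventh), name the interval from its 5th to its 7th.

minor 3rd

The chord tones of D♯m11 are D♯-F♯-A♯-C♯-E♯-G♯.
That puts A♯ below C♯.
A♯ up to C♯ is 3 semitones, a half step narrower than a major third, so the interval is minor.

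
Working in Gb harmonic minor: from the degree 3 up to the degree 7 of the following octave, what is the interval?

The scale runs Gb Ab Bbb Cb Db Ebb F.
That puts Bbb below F.
From Bbb to F: 20 semitones over a twelfth = augmented.

augmented twelfth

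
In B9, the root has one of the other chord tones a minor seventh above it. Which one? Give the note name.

The chord tones of B9 are B–D#–F#–A–C#.
The root is B. A minor seventh above B is A.
A is the chord's 7th.

A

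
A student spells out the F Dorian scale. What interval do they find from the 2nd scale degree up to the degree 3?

m2

The scale runs F G A♭ B♭ C D E♭.
So we need the interval from G up to A♭.
G up to A♭ is 1 semitone, a half step narrower than a major second, so the interval is minor.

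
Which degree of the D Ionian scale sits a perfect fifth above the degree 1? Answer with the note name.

The scale is D E F♯ G A B C♯.
The degree 1 is D; a perfect fifth above that is A — scale degree 5.

A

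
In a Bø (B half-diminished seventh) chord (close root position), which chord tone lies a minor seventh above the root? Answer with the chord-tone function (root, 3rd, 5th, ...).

The chord tones of B half-diminished seventh are B–D–F–A.
The root is B. A minor seventh above B is A.
A is the chord's 7th.

7th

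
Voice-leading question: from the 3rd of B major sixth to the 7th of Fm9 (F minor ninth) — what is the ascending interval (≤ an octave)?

diminished 2nd

The 3rd of B major sixth is D♯; the 7th of Fm9 (F minor ninth) is E♭.
D♯ up to E♭ is 0 semitones, a whole step narrower than a major second, so the interval is diminished.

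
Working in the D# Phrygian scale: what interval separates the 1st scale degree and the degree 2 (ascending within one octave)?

The scale runs D# E F# G# A# B C#.
That puts D# below E.
2 letter names make it a second; at 1 semitone (a half step narrower than major) the quality is minor.

minor 2nd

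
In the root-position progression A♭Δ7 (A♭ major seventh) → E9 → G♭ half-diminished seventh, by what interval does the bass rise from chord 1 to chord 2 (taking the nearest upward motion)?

The roots are A♭ and E.
From A♭ to E: 8 semitones over a fifth = augmented.

augmented fifth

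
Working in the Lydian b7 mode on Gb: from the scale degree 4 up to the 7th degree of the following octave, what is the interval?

Spelling the Lydian b7 mode on Gb: Gb Ab Bb C Db Eb Fb.
That puts C below Fb.
11 letter names make it an eleventh; at 16 semitones (a half step narrower than perfect) the quality is diminished.

d11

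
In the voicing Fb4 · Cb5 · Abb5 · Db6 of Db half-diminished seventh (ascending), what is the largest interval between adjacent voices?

m6

Adjacent intervals: Fb4→Cb5 = perfect fifth; Cb5→Abb5 = minor sixth; Abb5→Db6 = augmented fourth.
The largest is Cb5 to Abb5, a minor sixth (8 semitones).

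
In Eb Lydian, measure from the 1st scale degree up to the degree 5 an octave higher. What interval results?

perfect 12th

The scale runs Eb F G A Bb C D.
So we need the interval from Eb up to Bb.
Counting 12 letters and 19 half steps from Eb gives a perfect twelfth.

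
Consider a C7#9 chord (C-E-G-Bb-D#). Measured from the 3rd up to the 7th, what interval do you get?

diminished fifth

3rd = E; 7th = Bb.
E up to Bb is 6 semitones, a half step narrower than a perfect fifth, so the interval is diminished.
This 3–7 tritone is the characteristic tension at the heart of the dominant sound.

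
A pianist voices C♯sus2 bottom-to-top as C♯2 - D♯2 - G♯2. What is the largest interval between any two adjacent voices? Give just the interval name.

Adjacent intervals: C♯2→D♯2 = major second; D♯2→G♯2 = perfect fourth.
The largest is D♯2 to G♯2, a perfect fourth (5 semitones).

perfect 4th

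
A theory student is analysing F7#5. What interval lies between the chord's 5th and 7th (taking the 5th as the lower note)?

diminished 3rd

The chord tones of F7#5 (F augmented seventh) are F–A–C#–Eb.
That puts C# below Eb.
From C# to Eb: 2 semitones over a third = diminished.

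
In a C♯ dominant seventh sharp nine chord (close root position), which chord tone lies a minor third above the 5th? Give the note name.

B

C♯7#9 is spelled C♯ E♯ G♯ B D𝄪.
The 5th is G♯. A minor third above G♯ is B.
B is the chord's 7th.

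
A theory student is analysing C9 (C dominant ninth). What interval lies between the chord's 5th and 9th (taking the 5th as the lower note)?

perfect 5th

C dominant ninth: C–E–G–Bb–D.
5th = G; 9th = D.
From G to D is 7 semitones, exactly the perfect fifth.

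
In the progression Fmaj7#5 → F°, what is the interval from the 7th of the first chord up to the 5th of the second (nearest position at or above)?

The 7th of Fmaj7#5 is E; the 5th of F° is Cb.
E up to Cb is 7 semitones, a whole step narrower than a major sixth, so the interval is diminished.

diminished sixth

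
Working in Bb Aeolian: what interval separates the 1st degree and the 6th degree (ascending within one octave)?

Spelling Bb Aeolian: Bb C Db Eb F Gb Ab.
The 1st degree is Bb and the 6th degree is Gb.
Bb up to Gb is 8 semitones, a half step narrower than a major sixth, so the interval is minor.

minor 6th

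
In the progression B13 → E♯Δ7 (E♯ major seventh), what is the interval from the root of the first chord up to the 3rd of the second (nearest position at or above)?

augmented 6th

B13 has B as its root, and E♯Δ7 (E♯ major seventh) has G𝄪 as its 3rd.
From B to G𝄪: 10 semitones over a sixth = augmented.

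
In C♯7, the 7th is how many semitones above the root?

10

The chord tones of C♯7 are C♯ E♯ G♯ B.
C♯ to B is a minor seventh: 10 semitones.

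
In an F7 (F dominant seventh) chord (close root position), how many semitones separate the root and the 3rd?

F7 (F dominant seventh) is spelled F, A, C, E♭.
F to A is a major third: 4 semitones.

4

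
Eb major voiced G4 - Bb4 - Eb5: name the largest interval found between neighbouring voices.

Adjacent intervals: G4→Bb4 = minor third; Bb4→Eb5 = perfect fourth.
The largest is Bb4 to Eb5, a perfect fourth (5 semitones).

P4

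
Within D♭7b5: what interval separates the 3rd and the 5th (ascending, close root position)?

Spelling the chord: D♭–F–A𝄫–C♭.
That puts F below A𝄫.
F up to A𝄫 is 2 semitones, a whole step narrower than a major third, so the interval is diminished.

diminished 3rd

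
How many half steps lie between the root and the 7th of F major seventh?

11

F major seventh: F-A-C-E.
F to E is a major seventh: 11 semitones.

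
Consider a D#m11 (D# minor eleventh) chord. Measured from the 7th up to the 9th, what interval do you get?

D#m11 is spelled D#, F#, A#, C#, E#, G#.
That puts C# below E#.
From C# to E# is 4 semitones, exactly the major third.

major third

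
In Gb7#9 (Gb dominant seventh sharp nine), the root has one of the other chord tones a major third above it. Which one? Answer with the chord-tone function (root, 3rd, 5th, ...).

3rd

The chord tones of Gb dominant seventh sharp nine are Gb Bb Db Fb A.
The root is Gb. A major third above Gb is Bb.
Bb is the chord's 3rd.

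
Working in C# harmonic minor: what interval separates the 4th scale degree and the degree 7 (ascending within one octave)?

augmented fourth

Spelling C# harmonic minor: C# D# E F# G# A B#.
That puts F# below B#.
4 letter names make it a fourth; at 6 semitones (a half step wider than perfect) the quality is augmented.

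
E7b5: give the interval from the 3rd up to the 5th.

E7b5: E–G♯–B♭–D.
So we need the interval from G♯ up to B♭.
From G♯ to B♭: 2 semitones over a third = diminished.

diminished 3rd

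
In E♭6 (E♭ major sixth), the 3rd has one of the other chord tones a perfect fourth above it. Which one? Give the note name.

E♭6 (E♭ major sixth): E♭-G-B♭-C.
The 3rd is G. A perfect fourth above G is C.
C is the chord's 6th.

C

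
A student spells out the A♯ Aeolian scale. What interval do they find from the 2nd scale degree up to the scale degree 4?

minor third

Spelling the A♯ Aeolian scale: A♯ B♯ C♯ D♯ E♯ F♯ G♯.
So we need the interval from B♯ up to D♯.
3 letter names make it a third; at 3 semitones (a half step narrower than major) the quality is minor.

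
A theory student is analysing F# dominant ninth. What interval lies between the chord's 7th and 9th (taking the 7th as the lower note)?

F#9 is spelled F#–A#–C#–E–G#.
So we need the interval from E up to G#.
E up to G# spans 3 letter names and 4 semitones — a major third.

M3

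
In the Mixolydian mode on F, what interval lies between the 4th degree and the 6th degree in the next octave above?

The scale runs F G A Bb C D Eb.
So we need the interval from Bb up to D.
Counting 10 letters and 16 half steps from Bb gives a major tenth.

major 10th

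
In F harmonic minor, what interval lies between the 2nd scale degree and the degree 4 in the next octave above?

F harmonic minor: F G Ab Bb C Db E.
2nd scale degree = G; 4th scale degree (up an octave) = Bb.
G up to Bb is 15 semitones, a half step narrower than a major tenth, so the interval is minor.

minor tenth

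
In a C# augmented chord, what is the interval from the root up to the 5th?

The chord tones of C#aug are C#–E#–G##.
Root = C#; 5th = G##.
C# up to G## is 8 semitones, a half step wider than a perfect fifth, so the interval is augmented.

augmented fifth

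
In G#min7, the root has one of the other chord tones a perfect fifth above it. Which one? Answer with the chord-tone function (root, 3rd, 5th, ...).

5th

The chord tones of G#m7 (G# minor seventh) are G#–B–D#–F#.
The root is G#. A perfect fifth above G# is D#.
D# is the chord's 5th.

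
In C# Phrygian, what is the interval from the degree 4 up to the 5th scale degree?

C# phrygian: C# D E F# G# A B.
The degree 4 is F# and the scale degree 5 is G#.
Counting 2 letters and 2 half steps from F# gives a major second.

major second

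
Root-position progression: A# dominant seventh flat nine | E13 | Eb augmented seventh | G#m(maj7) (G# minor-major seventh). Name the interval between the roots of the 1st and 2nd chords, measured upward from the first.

d5

The roots are A# and E.
A# up to E is 6 semitones, a half step narrower than a perfect fifth, so the interval is diminished.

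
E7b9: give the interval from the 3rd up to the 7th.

The chord tones of E dominant seventh flat nine are E, G#, B, D, F.
The 3rd is G# and the 7th is D.
G# up to D is 6 semitones, a half step narrower than a perfect fifth, so the interval is diminished.
That tritone between 3rd and 7th is what gives the dominant seventh its pull toward resolution.

d5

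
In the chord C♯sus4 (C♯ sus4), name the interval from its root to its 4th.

The chord tones of C♯sus4 (C♯ sus4) are C♯–F♯–G♯.
Root = C♯; 4th = F♯.
Counting 4 letters and 5 half steps from C♯ gives a perfect fourth.

perfect 4th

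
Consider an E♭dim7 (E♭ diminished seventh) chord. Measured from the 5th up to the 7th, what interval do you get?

E♭dim7 is spelled E♭ G♭ B𝄫 D𝄫.
That puts B𝄫 below D𝄫.
From B𝄫 to D𝄫: 3 semitones over a third = minor.

minor third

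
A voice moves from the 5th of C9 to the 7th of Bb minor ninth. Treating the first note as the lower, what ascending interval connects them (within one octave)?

C9 has G as its 5th, and Bb minor ninth has Ab as its 7th.
From G to Ab: 1 semitone over a second = minor.

minor second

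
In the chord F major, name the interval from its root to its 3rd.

major third

F major: F-A-C.
The root is F and the 3rd is A.
From F to A is 4 semitones, exactly the major third.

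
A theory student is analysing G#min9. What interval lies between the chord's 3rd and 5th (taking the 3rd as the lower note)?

G#m9 (G# minor ninth) is spelled G# B D# F# A#.
So we need the interval from B up to D#.
B up to D# spans 3 letter names and 4 semitones — a major third.

M3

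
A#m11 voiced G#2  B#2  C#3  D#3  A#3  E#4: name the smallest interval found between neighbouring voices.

Adjacent intervals: G#2→B#2 = major third; B#2→C#3 = minor second; C#3→D#3 = major second; D#3→A#3 = perfect fifth; A#3→E#4 = perfect fifth.
The smallest is B#2 to C#3, a minor second (1 semitone).

m2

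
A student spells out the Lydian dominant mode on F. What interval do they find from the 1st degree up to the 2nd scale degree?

Spelling the Lydian dominant mode on F: F G A B C D Eb.
That puts F below G.
F up to G spans 2 letter names and 2 semitones — a major second.

M2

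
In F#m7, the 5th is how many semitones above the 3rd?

4

The chord tones of F#-7 are F#, A, C#, E.
A to C# is a major third: 4 semitones.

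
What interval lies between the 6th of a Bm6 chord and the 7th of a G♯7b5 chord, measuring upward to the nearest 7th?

The 6th of Bm6 is G♯; the 7th of G♯7b5 is F♯.
From G♯ to F♯: 10 semitones over a seventh = minor.

minor seventh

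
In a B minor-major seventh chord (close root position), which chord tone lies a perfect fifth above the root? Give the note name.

F#

Spelling the chord: B-D-F#-A#.
The root is B. A perfect fifth above B is F#.
F# is the chord's 5th.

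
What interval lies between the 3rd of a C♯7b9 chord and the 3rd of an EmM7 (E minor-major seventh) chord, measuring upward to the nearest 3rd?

diminished third

The 3rd of C♯7b9 is E♯; the 3rd of EmM7 (E minor-major seventh) is G.
3 letter names make it a third; at 2 semitones (a whole step narrower than major) the quality is diminished.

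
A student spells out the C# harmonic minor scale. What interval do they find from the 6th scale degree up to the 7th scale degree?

Spelling the C# harmonic minor scale: C# D# E F# G# A B#.
6th scale degree = A; scale degree 7 = B#.
From A to B#: 3 semitones over a second = augmented.

augmented second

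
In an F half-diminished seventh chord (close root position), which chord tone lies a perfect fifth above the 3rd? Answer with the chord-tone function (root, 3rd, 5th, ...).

The chord tones of F half-diminished seventh are F, Ab, Cb, Eb.
The 3rd is Ab. A perfect fifth above Ab is Eb.
Eb is the chord's 7th.

7th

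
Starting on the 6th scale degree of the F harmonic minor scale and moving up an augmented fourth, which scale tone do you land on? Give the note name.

The scale is F G A♭ B♭ C D♭ E.
The 6th scale degree is D♭; an augmented fourth above that is G — scale degree 2.

G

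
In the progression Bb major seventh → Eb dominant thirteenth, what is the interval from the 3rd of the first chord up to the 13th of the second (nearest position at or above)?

minor seventh

Bb major seventh has D as its 3rd, and Eb dominant thirteenth has C as its 13th.
D up to C is 10 semitones, a half step narrower than a major seventh, so the interval is minor.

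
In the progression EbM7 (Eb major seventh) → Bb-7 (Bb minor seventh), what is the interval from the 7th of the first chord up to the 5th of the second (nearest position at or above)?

The 7th of EbM7 (Eb major seventh) is D; the 5th of Bb-7 (Bb minor seventh) is F.
3 letter names make it a third; at 3 semitones (a half step narrower than major) the quality is minor.

minor third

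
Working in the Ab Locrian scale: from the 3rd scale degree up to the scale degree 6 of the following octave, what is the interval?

P11

Ab locrian: Ab Bbb Cb Db Ebb Fb Gb.
The 3rd scale degree is Cb and the 6th scale degree (up an octave) is Fb.
Counting 11 letters and 17 half steps from Cb gives a perfect eleventh.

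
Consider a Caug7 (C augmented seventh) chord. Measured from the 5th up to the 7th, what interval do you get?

C+7 is spelled C E G# Bb.
That puts G# below Bb.
From G# to Bb: 2 semitones over a third = diminished.

d3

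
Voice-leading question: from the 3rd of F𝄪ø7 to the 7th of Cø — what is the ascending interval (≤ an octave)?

diminished second

The 3rd of F𝄪ø7 is A♯; the 7th of Cø is B♭.
A♯ up to B♭ is 0 semitones, a whole step narrower than a major second, so the interval is diminished.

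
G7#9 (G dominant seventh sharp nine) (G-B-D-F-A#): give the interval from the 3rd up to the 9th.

major 7th

The 3rd is B and the 9th is A#.
Counting 7 letters and 11 half steps from B gives a major seventh.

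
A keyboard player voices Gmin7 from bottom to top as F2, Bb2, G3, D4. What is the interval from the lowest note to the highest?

The outer voices are F2 and D4.
F up to D spans 13 letter names and 21 semitones — a major thirteenth.

major thirteenth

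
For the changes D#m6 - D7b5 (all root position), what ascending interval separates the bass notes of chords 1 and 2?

diminished octave

The roots are D# and D.
8 letter names make it an octave; at 11 semitones (a half step narrower than perfect) the quality is diminished.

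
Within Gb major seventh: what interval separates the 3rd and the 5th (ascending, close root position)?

GbΔ7 is spelled Gb, Bb, Db, F.
3rd = Bb; 5th = Db.
3 letter names make it a third; at 3 semitones (a half step narrower than major) the quality is minor.

minor third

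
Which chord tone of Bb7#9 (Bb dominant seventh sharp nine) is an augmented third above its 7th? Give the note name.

C#

The chord tones of Bb7#9 are Bb-D-F-Ab-C#.
The 7th is Ab. An augmented third above Ab is C#.
C# is the chord's 9th.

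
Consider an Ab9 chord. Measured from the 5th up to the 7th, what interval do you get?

minor third

The chord tones of Ab dominant ninth are Ab-C-Eb-Gb-Bb.
That puts Eb below Gb.
From Eb to Gb: 3 semitones over a third = minor.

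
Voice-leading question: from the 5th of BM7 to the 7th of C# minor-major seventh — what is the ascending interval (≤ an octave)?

augmented fourth

BM7 has F# as its 5th, and C# minor-major seventh has B# as its 7th.
From F# to B#: 6 semitones over a fourth = augmented.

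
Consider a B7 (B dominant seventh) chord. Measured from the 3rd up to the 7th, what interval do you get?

diminished fifth

The chord tones of B7 (B dominant seventh) are B, D#, F#, A.
3rd = D#; 7th = A.
5 letter names make it a fifth; at 6 semitones (a half step narrower than perfect) the quality is diminished.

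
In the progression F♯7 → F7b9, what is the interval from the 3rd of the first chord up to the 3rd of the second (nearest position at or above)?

F♯7 has A♯ as its 3rd, and F7b9 has A as its 3rd.
A♯ up to A is 11 semitones, a half step narrower than a perfect octave, so the interval is diminished.

diminished octave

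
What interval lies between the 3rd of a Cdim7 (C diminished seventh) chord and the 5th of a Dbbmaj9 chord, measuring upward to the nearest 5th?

Cdim7 (C diminished seventh) has Eb as its 3rd, and Dbbmaj9 has Abb as its 5th.
From Eb to Abb: 4 semitones over a fourth = diminished.

diminished fourth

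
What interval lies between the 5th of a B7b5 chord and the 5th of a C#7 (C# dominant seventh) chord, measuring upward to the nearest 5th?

The 5th of B7b5 is F; the 5th of C#7 (C# dominant seventh) is G#.
2 letter names make it a second; at 3 semitones (a half step wider than major) the quality is augmented.

augmented second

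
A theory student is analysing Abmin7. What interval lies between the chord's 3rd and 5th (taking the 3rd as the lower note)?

major third

Spelling the chord: Ab Cb Eb Gb.
That puts Cb below Eb.
Counting 3 letters and 4 half steps from Cb gives a major third.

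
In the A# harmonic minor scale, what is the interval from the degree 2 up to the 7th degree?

major sixth

The scale runs A# B# C# D# E# F# G##.
The degree 2 is B# and the scale degree 7 is G##.
B# up to G## spans 6 letter names and 9 semitones — a major sixth.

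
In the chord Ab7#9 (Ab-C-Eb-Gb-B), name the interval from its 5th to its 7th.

m3

So we need the interval from Eb up to Gb.
From Eb to Gb: 3 semitones over a third = minor.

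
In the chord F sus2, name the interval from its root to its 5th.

perfect fifth

F sus2 is spelled F, G, C.
So we need the interval from F up to C.
F up to C spans 5 letter names and 7 semitones — a perfect fifth.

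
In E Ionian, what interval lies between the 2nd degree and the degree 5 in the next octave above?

perfect 11th

E major: E F# G# A B C# D#.
That puts F# below B.
F# up to B spans 11 letter names and 17 semitones — a perfect eleventh.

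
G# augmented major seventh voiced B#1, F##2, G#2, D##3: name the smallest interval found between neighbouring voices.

minor 2nd

Adjacent intervals: B#1→F##2 = perfect fifth; F##2→G#2 = minor second; G#2→D##3 = augmented fifth.
The smallest is F##2 to G#2, a minor second (1 semitone).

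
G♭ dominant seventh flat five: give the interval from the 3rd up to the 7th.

diminished fifth

Spelling the chord: G♭ B♭ D𝄫 F♭.
3rd = B♭; 7th = F♭.
5 letter names make it a fifth; at 6 semitones (a half step narrower than perfect) the quality is diminished.
That tritone between 3rd and 7th is what gives the dominant seventh its pull toward resolution.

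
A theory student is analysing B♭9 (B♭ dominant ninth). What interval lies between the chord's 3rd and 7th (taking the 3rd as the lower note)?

B♭9 is spelled B♭, D, F, A♭, C.
So we need the interval from D up to A♭.
From D to A♭: 6 semitones over a fifth = diminished.
That tritone between 3rd and 7th is what gives the dominant seventh its pull toward resolution.

diminished fifth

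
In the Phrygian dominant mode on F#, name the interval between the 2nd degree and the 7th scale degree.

Spelling the Phrygian dominant mode on F#: F# G A# B C# D E.
The 2nd degree is G and the degree 7 is E.
Counting 6 letters and 9 half steps from G gives a major sixth.

major sixth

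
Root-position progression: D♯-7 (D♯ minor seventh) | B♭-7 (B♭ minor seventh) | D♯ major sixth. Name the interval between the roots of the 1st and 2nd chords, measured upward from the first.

The roots are D♯ and B♭.
6 letter names make it a sixth; at 7 semitones (a whole step narrower than major) the quality is diminished.

diminished 6th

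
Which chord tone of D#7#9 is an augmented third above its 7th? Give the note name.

E##

Spelling the chord: D#, F##, A#, C#, E##.
The 7th is C#. An augmented third above C# is E##.
E## is the chord's 9th.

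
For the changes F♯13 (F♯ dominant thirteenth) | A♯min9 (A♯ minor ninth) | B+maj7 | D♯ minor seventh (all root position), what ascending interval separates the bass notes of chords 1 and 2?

The roots are F♯ and A♯.
F♯ up to A♯ spans 3 letter names and 4 semitones — a major third.

major third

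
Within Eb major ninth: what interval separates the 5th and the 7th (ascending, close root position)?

M3

The chord tones of Ebmaj9 (Eb major ninth) are Eb G Bb D F.
That puts Bb below D.
Counting 3 letters and 4 half steps from Bb gives a major third.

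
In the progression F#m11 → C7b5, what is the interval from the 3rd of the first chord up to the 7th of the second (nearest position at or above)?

minor second

F#m11 has A as its 3rd, and C7b5 has Bb as its 7th.
From A to Bb: 1 semitone over a second = minor.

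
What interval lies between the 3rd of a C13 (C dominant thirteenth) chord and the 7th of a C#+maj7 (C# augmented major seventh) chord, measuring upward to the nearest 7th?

The 3rd of C13 (C dominant thirteenth) is E; the 7th of C#+maj7 (C# augmented major seventh) is B#.
E up to B# is 8 semitones, a half step wider than a perfect fifth, so the interval is augmented.

augmented 5th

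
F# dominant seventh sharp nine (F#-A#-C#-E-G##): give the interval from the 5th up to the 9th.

augmented fifth

The 5th is C# and the 9th is G##.
C# up to G## is 8 semitones, a half step wider than a perfect fifth, so the interval is augmented.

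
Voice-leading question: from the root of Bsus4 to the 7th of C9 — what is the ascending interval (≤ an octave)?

The root of Bsus4 is B; the 7th of C9 is Bb.
8 letter names make it an octave; at 11 semitones (a half step narrower than perfect) the quality is diminished.

d8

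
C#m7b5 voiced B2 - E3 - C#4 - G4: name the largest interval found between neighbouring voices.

Adjacent intervals: B2→E3 = perfect fourth; E3→C#4 = major sixth; C#4→G4 = diminished fifth.
The largest is E3 to C#4, a major sixth (9 semitones).

major 6th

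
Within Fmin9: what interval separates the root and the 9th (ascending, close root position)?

M9

Fmin9 is spelled F, Ab, C, Eb, G.
Root = F; 9th = G.
From F to G is 14 semitones, exactly the major ninth.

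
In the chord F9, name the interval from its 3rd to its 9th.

Spelling the chord: F, A, C, E♭, G.
The 3rd is A and the 9th is G.
7 letter names make it a seventh; at 10 semitones (a half step narrower than major) the quality is minor.

m7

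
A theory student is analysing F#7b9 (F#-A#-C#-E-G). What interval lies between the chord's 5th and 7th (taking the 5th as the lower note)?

So we need the interval from C# up to E.
C# up to E is 3 semitones, a half step narrower than a major third, so the interval is minor.

minor third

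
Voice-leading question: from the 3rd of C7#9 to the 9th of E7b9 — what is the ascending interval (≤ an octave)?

minor 2nd

The 3rd of C7#9 is E; the 9th of E7b9 is F.
From E to F: 1 semitone over a second = minor.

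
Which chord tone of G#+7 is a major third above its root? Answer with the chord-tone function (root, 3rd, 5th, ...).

G#7#5: G#–B#–D##–F#.
The root is G#. A major third above G# is B#.
B# is the chord's 3rd.

3rd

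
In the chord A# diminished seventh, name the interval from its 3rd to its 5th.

A#°7: A#, C#, E, G.
That puts C# below E.
From C# to E: 3 semitones over a third = minor.

minor 3rd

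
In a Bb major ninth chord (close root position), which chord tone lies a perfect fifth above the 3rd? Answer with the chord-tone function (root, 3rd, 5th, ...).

Bbmaj9 (Bb major ninth): Bb–D–F–A–C.
The 3rd is D. A perfect fifth above D is A.
A is the chord's 7th.

7th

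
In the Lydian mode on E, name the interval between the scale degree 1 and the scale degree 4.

E lydian: E F# G# A# B C# D#.
The scale degree 1 is E and the 4th scale degree is A#.
From E to A#: 6 semitones over a fourth = augmented.

A4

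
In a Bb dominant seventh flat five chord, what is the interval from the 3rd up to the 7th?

diminished 5th

Bb7b5 (Bb dominant seventh flat five): Bb, D, Fb, Ab.
The 3rd is D and the 7th is Ab.
From D to Ab: 6 semitones over a fifth = diminished.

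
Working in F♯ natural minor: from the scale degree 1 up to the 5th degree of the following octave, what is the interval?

F♯ natural minor: F♯ G♯ A B C♯ D E.
That puts F♯ below C♯.
Counting 12 letters and 19 half steps from F♯ gives a perfect twelfth.

perfect 12th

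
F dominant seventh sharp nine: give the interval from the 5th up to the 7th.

F7#9 is spelled F–A–C–E♭–G♯.
So we need the interval from C up to E♭.
From C to E♭: 3 semitones over a third = minor.

m3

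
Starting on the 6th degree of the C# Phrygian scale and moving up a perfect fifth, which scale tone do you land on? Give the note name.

E

The scale is C# D E F# G# A B.
The 6th degree is A; a perfect fifth above that is E — scale degree 3.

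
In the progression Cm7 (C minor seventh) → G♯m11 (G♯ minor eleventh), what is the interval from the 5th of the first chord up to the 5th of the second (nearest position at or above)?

A5

Cm7 (C minor seventh) has G as its 5th, and G♯m11 (G♯ minor eleventh) has D♯ as its 5th.
G up to D♯ is 8 semitones, a half step wider than a perfect fifth, so the interval is augmented.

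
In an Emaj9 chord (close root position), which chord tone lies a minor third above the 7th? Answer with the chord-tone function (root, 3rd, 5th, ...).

9th

Spelling the chord: E–G#–B–D#–F#.
The 7th is D#. A minor third above D# is F#.
F# is the chord's 9th.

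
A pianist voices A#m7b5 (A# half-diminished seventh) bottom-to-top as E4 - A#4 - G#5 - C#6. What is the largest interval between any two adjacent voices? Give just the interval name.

Adjacent intervals: E4→A#4 = augmented fourth; A#4→G#5 = minor seventh; G#5→C#6 = perfect fourth.
The largest is A#4 to G#5, a minor seventh (10 semitones).

minor 7th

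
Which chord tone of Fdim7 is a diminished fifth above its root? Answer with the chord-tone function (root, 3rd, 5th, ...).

5th

Spelling the chord: F A♭ C♭ E𝄫.
The root is F. A diminished fifth above F is C♭.
C♭ is the chord's 5th.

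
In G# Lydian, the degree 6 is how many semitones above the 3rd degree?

The scale is G# A# B# C## D# E# F##.
B# up to E# is a perfect fourth — 5 semitones.

5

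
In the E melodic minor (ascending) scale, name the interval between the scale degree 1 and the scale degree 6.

The scale runs E F# G A B C# D#.
That puts E below C#.
From E to C# is 9 semitones, exactly the major sixth.

major 6th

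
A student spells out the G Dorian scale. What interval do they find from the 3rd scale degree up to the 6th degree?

augmented fourth

G dorian: G A Bb C D E F.
3rd scale degree = Bb; degree 6 = E.
4 letter names make it a fourth; at 6 semitones (a half step wider than perfect) the quality is augmented.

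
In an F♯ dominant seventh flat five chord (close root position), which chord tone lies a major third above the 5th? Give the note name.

E

The chord tones of F♯7b5 (F♯ dominant seventh flat five) are F♯-A♯-C-E.
The 5th is C. A major third above C is E.
E is the chord's 7th.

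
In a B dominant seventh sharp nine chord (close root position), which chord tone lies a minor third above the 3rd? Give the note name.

B7#9 (B dominant seventh sharp nine): B-D♯-F♯-A-C𝄪.
The 3rd is D♯. A minor third above D♯ is F♯.
F♯ is the chord's 5th.

F#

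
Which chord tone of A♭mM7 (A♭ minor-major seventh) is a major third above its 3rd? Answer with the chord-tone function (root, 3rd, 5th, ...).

5th

Spelling the chord: A♭–C♭–E♭–G.
The 3rd is C♭. A major third above C♭ is E♭.
E♭ is the chord's 5th.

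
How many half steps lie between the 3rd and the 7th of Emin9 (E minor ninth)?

The chord tones of Em9 are E-G-B-D-F#.
G to D is a perfect fifth: 7 semitones.

7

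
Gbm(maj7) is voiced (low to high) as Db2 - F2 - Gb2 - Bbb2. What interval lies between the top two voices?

Those voices are Gb2 and Bbb2.
3 letter names make it a third; at 3 semitones (a half step narrower than major) the quality is minor.

m3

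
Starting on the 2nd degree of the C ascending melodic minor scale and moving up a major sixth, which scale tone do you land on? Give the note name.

B

The scale is C D E♭ F G A B.
The 2nd degree is D; a major sixth above that is B — scale degree 7.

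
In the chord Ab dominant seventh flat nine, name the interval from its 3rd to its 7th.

diminished 5th

Ab7b9 is spelled Ab–C–Eb–Gb–Bbb.
That puts C below Gb.
5 letter names make it a fifth; at 6 semitones (a half step narrower than perfect) the quality is diminished.
That tritone between 3rd and 7th is what gives the dominant seventh its pull toward resolution.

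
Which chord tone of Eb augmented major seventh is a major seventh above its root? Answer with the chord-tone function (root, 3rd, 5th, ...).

Spelling the chord: Eb G B D.
The root is Eb. A major seventh above Eb is D.
D is the chord's 7th.

7th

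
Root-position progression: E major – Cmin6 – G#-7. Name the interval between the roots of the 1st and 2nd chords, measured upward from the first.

minor sixth

The roots are E and C.
E up to C is 8 semitones, a half step narrower than a major sixth, so the interval is minor.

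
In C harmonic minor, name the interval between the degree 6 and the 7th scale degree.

C harmonic minor: C D E♭ F G A♭ B.
That puts A♭ below B.
From A♭ to B: 3 semitones over a second = augmented.

augmented second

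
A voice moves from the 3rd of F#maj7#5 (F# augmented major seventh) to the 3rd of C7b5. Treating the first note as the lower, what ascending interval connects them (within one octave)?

diminished fifth

F#maj7#5 (F# augmented major seventh) has A# as its 3rd, and C7b5 has E as its 3rd.
From A# to E: 6 semitones over a fifth = diminished.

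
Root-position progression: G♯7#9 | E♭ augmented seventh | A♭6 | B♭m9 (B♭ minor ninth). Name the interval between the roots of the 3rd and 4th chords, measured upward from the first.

The roots are A♭ and B♭.
From A♭ to B♭ is 2 semitones, exactly the major second.

M2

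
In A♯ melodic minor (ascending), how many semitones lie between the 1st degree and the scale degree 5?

7

The scale is A♯ B♯ C♯ D♯ E♯ F𝄪 G𝄪.
A♯ up to E♯ is a perfect fifth — 7 semitones.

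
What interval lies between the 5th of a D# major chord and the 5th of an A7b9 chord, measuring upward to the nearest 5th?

D# major has A# as its 5th, and A7b9 has E as its 5th.
From A# to E: 6 semitones over a fifth = diminished.

d5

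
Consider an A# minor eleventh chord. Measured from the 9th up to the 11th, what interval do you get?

m3

The chord tones of A# minor eleventh are A#-C#-E#-G#-B#-D#.
9th = B#; 11th = D#.
3 letter names make it a third; at 3 semitones (a half step narrower than major) the quality is minor.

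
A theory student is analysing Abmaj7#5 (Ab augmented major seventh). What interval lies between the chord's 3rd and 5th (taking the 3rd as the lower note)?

Ab augmented major seventh is spelled Ab-C-E-G.
The 3rd is C and the 5th is E.
C up to E spans 3 letter names and 4 semitones — a major third.

major third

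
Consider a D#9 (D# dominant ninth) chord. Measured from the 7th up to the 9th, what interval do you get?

D#9 (D# dominant ninth): D#-F##-A#-C#-E#.
7th = C#; 9th = E#.
Counting 3 letters and 4 half steps from C# gives a major third.

major third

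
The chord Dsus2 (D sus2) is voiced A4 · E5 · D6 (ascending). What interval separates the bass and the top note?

perfect 11th

The outer voices are A4 and D6.
Counting 11 letters and 17 half steps from A gives a perfect eleventh.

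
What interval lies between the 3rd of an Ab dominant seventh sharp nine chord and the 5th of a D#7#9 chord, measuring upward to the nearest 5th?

augmented sixth

The 3rd of Ab dominant seventh sharp nine is C; the 5th of D#7#9 is A#.
C up to A# is 10 semitones, a half step wider than a major sixth, so the interval is augmented.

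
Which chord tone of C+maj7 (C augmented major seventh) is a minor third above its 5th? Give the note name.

Cmaj7#5 (C augmented major seventh): C–E–G#–B.
The 5th is G#. A minor third above G# is B.
B is the chord's 7th.

B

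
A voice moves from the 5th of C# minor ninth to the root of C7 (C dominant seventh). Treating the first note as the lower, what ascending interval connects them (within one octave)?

diminished fourth

C# minor ninth has G# as its 5th, and C7 (C dominant seventh) has C as its root.
4 letter names make it a fourth; at 4 semitones (a half step narrower than perfect) the quality is diminished.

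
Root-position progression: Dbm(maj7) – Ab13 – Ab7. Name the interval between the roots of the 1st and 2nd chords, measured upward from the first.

perfect 5th

The roots are Db and Ab.
Db up to Ab spans 5 letter names and 7 semitones — a perfect fifth.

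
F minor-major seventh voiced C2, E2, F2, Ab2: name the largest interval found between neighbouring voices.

Adjacent intervals: C2→E2 = major third; E2→F2 = minor second; F2→Ab2 = minor third.
The largest is C2 to E2, a major third (4 semitones).

major 3rd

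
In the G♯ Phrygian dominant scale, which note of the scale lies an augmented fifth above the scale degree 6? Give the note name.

The scale is G♯ A B♯ C♯ D♯ E F♯.
The scale degree 6 is E; an augmented fifth above that is B♯ — scale degree 3.

B#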